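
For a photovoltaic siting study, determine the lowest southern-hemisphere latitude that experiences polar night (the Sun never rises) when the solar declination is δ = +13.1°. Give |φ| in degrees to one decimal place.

|φ| = 76.9°

Polar night requires cos H₀ = −tan φ tan δ ≥ 1, i.e. tan φ tan δ ≤ −1.
The boundary is |tan φ| · |tan δ| = 1, so |φ| = 90° − |δ| = 90° − 13.1° = 76.9° in the southern hemisphere.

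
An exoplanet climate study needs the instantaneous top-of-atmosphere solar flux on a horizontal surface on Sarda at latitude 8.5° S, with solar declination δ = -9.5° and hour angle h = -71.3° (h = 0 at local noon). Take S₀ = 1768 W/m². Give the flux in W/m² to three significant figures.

596 W/m²

cos θ_z = sin φ sin δ + cos φ cos δ cos h = 0.024396 + 0.312743 = 0.337139.
Flux = S₀ · cos θ_z = 1768 × 0.337139 = 596.1 W/m².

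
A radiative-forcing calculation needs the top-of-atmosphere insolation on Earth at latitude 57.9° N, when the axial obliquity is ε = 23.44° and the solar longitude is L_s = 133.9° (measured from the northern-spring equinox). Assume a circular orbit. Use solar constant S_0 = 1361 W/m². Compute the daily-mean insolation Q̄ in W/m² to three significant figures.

Solar declination: sin δ = sin ε · sin L_s = sin 23.44° × sin 133.9° = 0.28663, so δ = +16.656°.
cos h₀ = −tan(+57.9°) tan(+16.656°) = -0.4769, h₀ = 2.0680 rad.
Bracket: h₀ sin ϕ sin δ + cos ϕ cos δ sin h₀ = 2.0680×0.84712×0.28663 + 0.53140×0.95804×0.87894 = 0.502131 + 0.447471 = 0.949602.
Q̄ = (S_0/π) × [bracket] = (1361/π) × 0.949602 = 411.4 W/m².

Q̄ ≈ 411 W/m²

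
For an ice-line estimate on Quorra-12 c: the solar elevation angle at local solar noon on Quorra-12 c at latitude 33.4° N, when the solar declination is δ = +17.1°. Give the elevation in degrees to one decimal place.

At local noon the hour angle is zero, so the zenith angle equals |ϕ − δ| = |+33.4° − (+17.100°)| = 16.300°.
Elevation = 90° − 16.300° = 73.7°.

73.7°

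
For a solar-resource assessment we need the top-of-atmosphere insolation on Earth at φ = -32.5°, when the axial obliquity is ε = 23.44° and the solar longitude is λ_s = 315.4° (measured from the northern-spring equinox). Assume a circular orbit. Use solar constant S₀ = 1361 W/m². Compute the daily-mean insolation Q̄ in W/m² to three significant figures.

Q̄ ≈ 459 W/m²

Solar declination: sin δ = sin ε · sin λ_s = sin 23.44° × sin 315.4° = -0.27931, so δ = -16.219°.
cos H₀ = −tan(-32.5°) tan(-16.219°) = -0.1853, H₀ = 1.7572 rad.
Bracket: H₀ sin φ sin δ + cos φ cos δ sin H₀ = 1.7572×-0.53730×-0.27931 + 0.84339×0.96020×0.98268 = 0.263709 + 0.795797 = 1.059506.
Q̄ = (S₀/π) × [bracket] = (1361/π) × 1.059506 = 459.0 W/m².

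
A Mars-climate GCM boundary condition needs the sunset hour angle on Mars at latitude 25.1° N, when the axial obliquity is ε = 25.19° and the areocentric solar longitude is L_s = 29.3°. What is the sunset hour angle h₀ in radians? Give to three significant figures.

h₀ = 1.67 rad

sin δ = sin 25.19° × sin 29.3° = 0.20829, so δ = +12.022°.
cos h₀ = −tan ϕ · tan δ = −tan(+25.1°) × tan(+12.022°) = -0.0998, so h₀ = 1.6707 rad = 95.73°.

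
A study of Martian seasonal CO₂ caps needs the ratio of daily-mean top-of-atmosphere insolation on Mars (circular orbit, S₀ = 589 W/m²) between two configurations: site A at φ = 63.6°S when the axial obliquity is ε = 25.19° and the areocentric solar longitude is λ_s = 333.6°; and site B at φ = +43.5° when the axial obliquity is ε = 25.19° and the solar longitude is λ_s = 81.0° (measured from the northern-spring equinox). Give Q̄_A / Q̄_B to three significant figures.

— Configuration A (φ=-63.6°):
sin δ = sin 25.19° × sin 333.6° = -0.18925, so δ = -10.909°.
cos H₀ = −tan(-63.6°) tan(-10.909°) = -0.3882, H₀ = 1.9695 rad.
Bracket: H₀ sin φ sin δ + cos φ cos δ sin H₀ = 1.9695×-0.89571×-0.18925 + 0.44464×0.98193×0.92155 = 0.333856 + 0.402354 = 0.736210.
Q̄ = (S₀/π) × [bracket] = (589/π) × 0.736210 = 138.03 W/m².
— Configuration B (φ=+43.5°):
Solar declination: sin δ = sin ε · sin λ_s = sin 25.19° × sin 81.0° = 0.42038, so δ = +24.859°.
cos H₀ = −tan(+43.5°) tan(+24.859°) = -0.4397, H₀ = 2.0260 rad.
Bracket: H₀ sin φ sin δ + cos φ cos δ sin H₀ = 2.0260×0.68835×0.42038 + 0.72537×0.90735×0.89816 = 0.586261 + 0.591137 = 1.177398.
Q̄ = (S₀/π) × [bracket] = (589/π) × 1.177398 = 220.74 W/m².
Ratio Q̄_A / Q̄_B = 138.03 / 220.74 = 0.6253.

Q̄_A / Q̄_B ≈ 0.625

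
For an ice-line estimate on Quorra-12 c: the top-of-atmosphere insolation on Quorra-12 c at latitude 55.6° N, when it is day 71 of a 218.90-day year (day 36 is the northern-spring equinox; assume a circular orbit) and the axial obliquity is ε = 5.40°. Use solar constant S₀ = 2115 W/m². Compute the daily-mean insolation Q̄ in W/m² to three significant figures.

Solar longitude: λ_s = 360° × (71 − 36)/218.90 = 57.561°.
sin δ = sin 5.40° × sin 57.561° = 0.07942, so δ = +4.555°.
cos H₀ = −tan(+55.6°) tan(+4.555°) = -0.1164, H₀ = 1.6874 rad.
Bracket: H₀ sin φ sin δ + cos φ cos δ sin H₀ = 1.6874×0.82511×0.07942 + 0.56497×0.99684×0.99321 = 0.110576 + 0.559361 = 0.669937.
Q̄ = (S₀/π) × [bracket] = (2115/π) × 0.669937 = 451.0 W/m².

Q̄ ≈ 451 W/m²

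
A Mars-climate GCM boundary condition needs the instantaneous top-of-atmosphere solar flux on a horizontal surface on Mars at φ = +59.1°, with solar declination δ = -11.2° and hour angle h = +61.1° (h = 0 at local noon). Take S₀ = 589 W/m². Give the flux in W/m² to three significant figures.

cos θ_z = sin φ sin δ + cos φ cos δ cos h = -0.166666 + 0.243459 = 0.076793.
Flux = S₀ · cos θ_z = 589 × 0.076793 = 45.23 W/m².

45.2 W/m²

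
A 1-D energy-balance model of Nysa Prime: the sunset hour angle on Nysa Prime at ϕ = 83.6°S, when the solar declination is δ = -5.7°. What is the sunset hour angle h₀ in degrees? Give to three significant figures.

cos h₀ = −tan ϕ · tan δ = −tan(-83.6°) × tan(-5.700°) = -0.8899, so h₀ = 2.6678 rad = 152.86°.

h₀ = 153°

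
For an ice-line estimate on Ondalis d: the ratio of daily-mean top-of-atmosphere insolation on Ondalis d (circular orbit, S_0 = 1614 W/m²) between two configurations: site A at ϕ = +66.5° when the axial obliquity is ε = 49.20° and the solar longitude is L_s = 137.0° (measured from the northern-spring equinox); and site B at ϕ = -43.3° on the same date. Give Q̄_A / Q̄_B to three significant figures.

Q̄_A / Q̄_B ≈ 8.71

— Configuration A (ϕ=+66.5°):
Solar declination: sin δ = sin ε · sin L_s = sin 49.20° × sin 137.0° = 0.51627, so δ = +31.082°.
cos h₀ = −tan(+66.5°) tan(+31.082°) = -1.3864 ≤ −1 ⇒ polar day, h₀ = π.
Bracket: h₀ sin ϕ sin δ + cos ϕ cos δ sin h₀ = 3.1416×0.91706×0.51627 + 0.39875×0.85643×0.00000 = 1.487392 + 0.000000 = 1.487392.
Q̄ = (S_0/π) × [bracket] = (1614/π) × 1.487392 = 764.15 W/m².
— Configuration B (ϕ=-43.3°):
cos h₀ = −tan(-43.3°) tan(+31.082°) = 0.5681, h₀ = 0.9666 rad.
Bracket: h₀ sin ϕ sin δ + cos ϕ cos δ sin h₀ = 0.9666×-0.68582×0.51627 + 0.72777×0.85643×0.82298 = -0.342242 + 0.512950 = 0.170708.
Q̄ = (S_0/π) × [bracket] = (1614/π) × 0.170708 = 87.702 W/m².
Ratio Q̄_A / Q̄_B = 764.15 / 87.702 = 8.713.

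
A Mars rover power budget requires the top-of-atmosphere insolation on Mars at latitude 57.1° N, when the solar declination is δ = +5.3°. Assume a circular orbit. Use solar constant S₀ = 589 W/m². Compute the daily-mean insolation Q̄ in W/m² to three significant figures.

Q̄ ≈ 125 W/m²

cos H₀ = −tan(+57.1°) tan(+5.300°) = -0.1434, H₀ = 1.7147 rad.
Bracket: H₀ sin φ sin δ + cos φ cos δ sin H₀ = 1.7147×0.83962×0.09237 + 0.54317×0.99572×0.98967 = 0.132985 + 0.535258 = 0.668243.
Q̄ = (S₀/π) × [bracket] = (589/π) × 0.668243 = 125.3 W/m².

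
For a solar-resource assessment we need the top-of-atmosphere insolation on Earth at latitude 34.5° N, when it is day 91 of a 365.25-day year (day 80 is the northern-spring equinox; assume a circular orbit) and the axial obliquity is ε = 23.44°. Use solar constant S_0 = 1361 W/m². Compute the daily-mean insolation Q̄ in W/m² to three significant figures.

Solar longitude: L_s = 360° × (91 − 80)/365.25 = 10.842°.
sin δ = sin 23.44° × sin 10.842° = 0.07482, so δ = +4.291°.
cos h₀ = −tan(+34.5°) tan(+4.291°) = -0.0516, h₀ = 1.6224 rad.
Bracket: h₀ sin ϕ sin δ + cos ϕ cos δ sin h₀ = 1.6224×0.56641×0.07482 + 0.82413×0.99720×0.99867 = 0.068755 + 0.820729 = 0.889484.
Q̄ = (S_0/π) × [bracket] = (1361/π) × 0.889484 = 385.3 W/m².

Q̄ ≈ 385 W/m²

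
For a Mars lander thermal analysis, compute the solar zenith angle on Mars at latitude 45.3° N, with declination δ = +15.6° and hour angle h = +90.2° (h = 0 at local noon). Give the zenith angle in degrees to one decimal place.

θ_z = 79.1°

cos θ_z = sin φ sin δ + cos φ cos δ cos h = 0.191148 + -0.002365 = 0.188783.
θ_z = arccos(0.188783) = 79.1°.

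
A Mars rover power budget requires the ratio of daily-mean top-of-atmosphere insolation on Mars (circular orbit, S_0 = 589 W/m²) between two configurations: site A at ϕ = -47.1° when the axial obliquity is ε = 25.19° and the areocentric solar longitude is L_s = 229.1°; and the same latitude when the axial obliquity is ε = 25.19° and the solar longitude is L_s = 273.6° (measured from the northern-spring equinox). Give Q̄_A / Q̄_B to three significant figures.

Q̄_A / Q̄_B ≈ 0.893

— Configuration A (ϕ=-47.1°):
sin δ = sin 25.19° × sin 229.1° = -0.32171, so δ = -18.766°.
cos h₀ = −tan(-47.1°) tan(-18.766°) = -0.3656, h₀ = 1.9451 rad.
Bracket: h₀ sin ϕ sin δ + cos ϕ cos δ sin h₀ = 1.9451×-0.73254×-0.32171 + 0.68072×0.94684×0.93076 = 0.458393 + 0.599905 = 1.058298.
Q̄ = (S_0/π) × [bracket] = (589/π) × 1.058298 = 198.41 W/m².
— Configuration B (ϕ=-47.1°):
Solar declination: sin δ = sin ε · sin L_s = sin 25.19° × sin 273.6° = -0.42478, so δ = -25.137°.
cos h₀ = −tan(-47.1°) tan(-25.137°) = -0.5049, h₀ = 2.1001 rad.
Bracket: h₀ sin ϕ sin δ + cos ϕ cos δ sin h₀ = 2.1001×-0.73254×-0.42478 + 0.68072×0.90530×0.86315 = 0.653485 + 0.531921 = 1.185406.
Q̄ = (S_0/π) × [bracket] = (589/π) × 1.185406 = 222.25 W/m².
Ratio Q̄_A / Q̄_B = 198.41 / 222.25 = 0.8927.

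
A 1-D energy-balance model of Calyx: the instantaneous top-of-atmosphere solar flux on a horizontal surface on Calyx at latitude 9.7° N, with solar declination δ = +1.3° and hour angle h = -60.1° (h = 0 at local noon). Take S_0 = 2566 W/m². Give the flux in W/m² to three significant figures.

1.27e+03 W/m²

cos θ_z = sin ϕ sin δ + cos ϕ cos δ cos h = 0.003823 + 0.491235 = 0.495058.
Flux = S_0 · cos θ_z = 2566 × 0.495058 = 1270 W/m².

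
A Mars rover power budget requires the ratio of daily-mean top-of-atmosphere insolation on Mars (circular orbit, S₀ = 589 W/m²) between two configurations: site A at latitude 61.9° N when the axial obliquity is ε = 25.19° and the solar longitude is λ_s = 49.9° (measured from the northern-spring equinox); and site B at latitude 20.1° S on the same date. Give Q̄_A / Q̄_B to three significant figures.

Q̄_A / Q̄_B ≈ 1.38

— Configuration A (φ=+61.9°):
Solar declination: sin δ = sin ε · sin λ_s = sin 25.19° × sin 49.9° = 0.32557, so δ = +19.000°.
cos H₀ = −tan(+61.9°) tan(+19.000°) = -0.6449, H₀ = 2.2716 rad.
Bracket: H₀ sin φ sin δ + cos φ cos δ sin H₀ = 2.2716×0.88213×0.32557 + 0.47101×0.94552×0.76430 = 0.652392 + 0.340381 = 0.992773.
Q̄ = (S₀/π) × [bracket] = (589/π) × 0.992773 = 186.13 W/m².
— Configuration B (φ=-20.1°):
cos H₀ = −tan(-20.1°) tan(+19.000°) = 0.1260, H₀ = 1.4445 rad.
Bracket: H₀ sin φ sin δ + cos φ cos δ sin H₀ = 1.4445×-0.34366×0.32557 + 0.93909×0.94552×0.99203 = -0.161618 + 0.880852 = 0.719234.
Q̄ = (S₀/π) × [bracket] = (589/π) × 0.719234 = 134.85 W/m².
Ratio Q̄_A / Q̄_B = 186.13 / 134.85 = 1.380.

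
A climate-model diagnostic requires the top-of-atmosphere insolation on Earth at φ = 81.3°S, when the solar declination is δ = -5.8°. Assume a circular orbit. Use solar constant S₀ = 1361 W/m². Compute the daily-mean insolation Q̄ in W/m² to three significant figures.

cos H₀ = −tan(-81.3°) tan(-5.800°) = -0.6638, H₀ = 2.2967 rad.
Bracket: H₀ sin φ sin δ + cos φ cos δ sin H₀ = 2.2967×-0.98849×-0.10106 + 0.15126×0.99488×0.74791 = 0.229433 + 0.112550 = 0.341983.
Q̄ = (S₀/π) × [bracket] = (1361/π) × 0.341983 = 148.2 W/m².

Q̄ ≈ 148 W/m²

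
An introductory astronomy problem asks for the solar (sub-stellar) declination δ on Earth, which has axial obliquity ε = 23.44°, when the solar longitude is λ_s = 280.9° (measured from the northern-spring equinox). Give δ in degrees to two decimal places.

δ = -22.99°

sin δ = sin ε · sin λ_s = sin 23.44° × sin 280.9° = -0.390612.
δ = arcsin(-0.390612) = -22.99°.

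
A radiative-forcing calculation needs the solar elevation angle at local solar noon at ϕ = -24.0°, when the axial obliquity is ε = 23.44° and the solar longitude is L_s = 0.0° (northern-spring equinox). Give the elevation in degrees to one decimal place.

66.0°

Solar declination: sin δ = sin ε · sin L_s = sin 23.44° × sin 0.0° = 0.00000, so δ = +0.000°.
At local noon the hour angle is zero, so the zenith angle equals |ϕ − δ| = |-24.0° − (+0.000°)| = 24.000°.
Elevation = 90° − 24.000° = 66.0°.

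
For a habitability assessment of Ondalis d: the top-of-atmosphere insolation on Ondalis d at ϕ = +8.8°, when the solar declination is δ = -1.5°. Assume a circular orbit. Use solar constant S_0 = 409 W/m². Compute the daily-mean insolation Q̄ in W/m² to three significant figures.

Q̄ ≈ 128 W/m²

cos h₀ = −tan(+8.8°) tan(-1.500°) = 0.0041, h₀ = 1.5667 rad.
Bracket: h₀ sin ϕ sin δ + cos ϕ cos δ sin h₀ = 1.5667×0.15299×-0.02618 + 0.98823×0.99966×0.99999 = -0.006275 + 0.987884 = 0.981609.
Q̄ = (S_0/π) × [bracket] = (409/π) × 0.981609 = 127.8 W/m².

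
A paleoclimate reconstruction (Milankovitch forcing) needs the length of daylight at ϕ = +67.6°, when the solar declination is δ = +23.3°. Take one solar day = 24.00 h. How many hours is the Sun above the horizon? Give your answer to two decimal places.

24.00 h

Sunrise equation: cos h₀ = −tan ϕ · tan δ = -1.0449 ≤ −1, so the Sun never sets (polar day) and h₀ = π.
Daylight = 2h₀/(2π) × 24.00 h = (3.1416/π) × 24.00 = 24.00 h.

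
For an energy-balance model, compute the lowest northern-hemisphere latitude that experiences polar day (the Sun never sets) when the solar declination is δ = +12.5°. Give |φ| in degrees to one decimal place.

Polar day requires cos H₀ = −tan φ tan δ ≤ −1, i.e. tan φ tan δ ≥ 1.
The boundary is |tan φ| · |tan δ| = 1, so |φ| = 90° − |δ| = 90° − 12.5° = 77.5° in the northern hemisphere.

|φ| = 77.5°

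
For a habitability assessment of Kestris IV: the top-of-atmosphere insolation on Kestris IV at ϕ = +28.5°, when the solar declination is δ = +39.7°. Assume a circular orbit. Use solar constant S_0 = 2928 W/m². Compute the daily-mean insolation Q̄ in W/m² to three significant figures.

Q̄ ≈ 1.14e+03 W/m²

cos h₀ = −tan(+28.5°) tan(+39.700°) = -0.4508, h₀ = 2.0384 rad.
Bracket: h₀ sin ϕ sin δ + cos ϕ cos δ sin h₀ = 2.0384×0.47716×0.63877 + 0.87882×0.76940×0.89264 = 0.621295 + 0.603571 = 1.224866.
Q̄ = (S_0/π) × [bracket] = (2928/π) × 1.224866 = 1142 W/m².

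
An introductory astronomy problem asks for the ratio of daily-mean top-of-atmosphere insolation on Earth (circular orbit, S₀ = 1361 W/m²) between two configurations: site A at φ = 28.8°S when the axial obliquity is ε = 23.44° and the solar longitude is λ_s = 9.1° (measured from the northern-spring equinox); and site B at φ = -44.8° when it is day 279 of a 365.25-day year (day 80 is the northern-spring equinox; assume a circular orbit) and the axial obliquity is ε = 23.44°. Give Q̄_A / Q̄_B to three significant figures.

— Configuration A (φ=-28.8°):
Solar declination: sin δ = sin ε · sin λ_s = sin 23.44° × sin 9.1° = 0.06291, so δ = +3.607°.
cos H₀ = −tan(-28.8°) tan(+3.607°) = 0.0347, H₀ = 1.5361 rad.
Bracket: H₀ sin φ sin δ + cos φ cos δ sin H₀ = 1.5361×-0.48175×0.06291 + 0.87631×0.99802×0.99940 = -0.046554 + 0.874050 = 0.827496.
Q̄ = (S₀/π) × [bracket] = (1361/π) × 0.827496 = 358.49 W/m².
— Configuration B (φ=-44.8°):
Solar longitude: λ_s = 360° × (279 − 80)/365.25 = 196.140°.
sin δ = sin 23.44° × sin 196.140° = -0.11058, so δ = -6.349°.
cos H₀ = −tan(-44.8°) tan(-6.349°) = -0.1105, H₀ = 1.6815 rad.
Bracket: H₀ sin φ sin δ + cos φ cos δ sin H₀ = 1.6815×-0.70463×-0.11058 + 0.70957×0.99387×0.99388 = 0.131019 + 0.700904 = 0.831923.
Q̄ = (S₀/π) × [bracket] = (1361/π) × 0.831923 = 360.41 W/m².
Ratio Q̄_A / Q̄_B = 358.49 / 360.41 = 0.9947.

Q̄_A / Q̄_B ≈ 0.995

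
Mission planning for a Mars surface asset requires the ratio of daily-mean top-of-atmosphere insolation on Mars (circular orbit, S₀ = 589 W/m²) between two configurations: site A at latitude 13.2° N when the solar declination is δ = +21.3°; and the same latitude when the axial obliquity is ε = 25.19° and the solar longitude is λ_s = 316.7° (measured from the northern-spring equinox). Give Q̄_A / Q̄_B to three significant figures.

— Configuration A (φ=+13.2°):
cos H₀ = −tan(+13.2°) tan(+21.300°) = -0.0914, H₀ = 1.6624 rad.
Bracket: H₀ sin φ sin δ + cos φ cos δ sin H₀ = 1.6624×0.22835×0.36325 + 0.97358×0.93169×0.99581 = 0.137893 + 0.903274 = 1.041167.
Q̄ = (S₀/π) × [bracket] = (589/π) × 1.041167 = 195.20 W/m².
— Configuration B (φ=+13.2°):
Solar declination: sin δ = sin ε · sin λ_s = sin 25.19° × sin 316.7° = -0.29190, so δ = -16.972°.
cos H₀ = −tan(+13.2°) tan(-16.972°) = 0.0716, H₀ = 1.4992 rad.
Bracket: H₀ sin φ sin δ + cos φ cos δ sin H₀ = 1.4992×0.22835×-0.29190 + 0.97358×0.95645×0.99743 = -0.099930 + 0.928787 = 0.828857.
Q̄ = (S₀/π) × [bracket] = (589/π) × 0.828857 = 155.40 W/m².
Ratio Q̄_A / Q̄_B = 195.20 / 155.40 = 1.256.

Q̄_A / Q̄_B ≈ 1.26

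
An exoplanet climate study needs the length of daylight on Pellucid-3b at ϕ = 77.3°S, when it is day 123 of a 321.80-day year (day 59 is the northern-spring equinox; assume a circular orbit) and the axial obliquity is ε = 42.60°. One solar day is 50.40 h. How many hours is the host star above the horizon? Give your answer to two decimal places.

0.00 h

Solar longitude: L_s = 360° × (123 − 59)/321.80 = 71.597°.
sin δ = sin 42.60° × sin 71.597° = 0.64226, so δ = +39.961°.
cos h₀ = −tan ϕ · tan δ = 3.7182 ≥ 1, so the host star never rises (polar night) and h₀ = 0.
Daylight = 2h₀/(2π) × 50.40 h = (0.0000/π) × 50.40 = 0.00 h.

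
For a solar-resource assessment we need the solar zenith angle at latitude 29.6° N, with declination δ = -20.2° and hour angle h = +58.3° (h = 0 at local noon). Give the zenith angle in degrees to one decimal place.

θ_z = 75.0°

cos θ_z = sin φ sin δ + cos φ cos δ cos h = -0.170557 + 0.428793 = 0.258236.
θ_z = arccos(0.258236) = 75.0°.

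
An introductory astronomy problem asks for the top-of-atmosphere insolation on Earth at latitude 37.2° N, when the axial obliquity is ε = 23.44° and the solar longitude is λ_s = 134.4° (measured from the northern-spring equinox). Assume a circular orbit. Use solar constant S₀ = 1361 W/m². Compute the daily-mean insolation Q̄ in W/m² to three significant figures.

Solar declination: sin δ = sin ε · sin λ_s = sin 23.44° × sin 134.4° = 0.28421, so δ = +16.512°.
cos H₀ = −tan(+37.2°) tan(+16.512°) = -0.2250, H₀ = 1.7977 rad.
Bracket: H₀ sin φ sin δ + cos φ cos δ sin H₀ = 1.7977×0.60460×0.28421 + 0.79653×0.95876×0.97436 = 0.308905 + 0.744100 = 1.053005.
Q̄ = (S₀/π) × [bracket] = (1361/π) × 1.053005 = 456.2 W/m².

Q̄ ≈ 456 W/m²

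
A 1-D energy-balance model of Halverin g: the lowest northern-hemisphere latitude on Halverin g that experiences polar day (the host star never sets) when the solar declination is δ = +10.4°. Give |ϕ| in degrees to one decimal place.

|ϕ| = 79.6°

Polar day requires cos h₀ = −tan ϕ tan δ ≤ −1, i.e. tan ϕ tan δ ≥ 1.
The boundary is |tan ϕ| · |tan δ| = 1, so |ϕ| = 90° − |δ| = 90° − 10.4° = 79.6° in the northern hemisphere.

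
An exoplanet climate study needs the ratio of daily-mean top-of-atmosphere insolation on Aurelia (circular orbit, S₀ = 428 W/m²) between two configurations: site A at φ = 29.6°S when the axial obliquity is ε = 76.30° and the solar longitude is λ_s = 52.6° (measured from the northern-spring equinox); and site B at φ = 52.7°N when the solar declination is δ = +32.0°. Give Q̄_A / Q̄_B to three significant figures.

Q̄_A / Q̄_B ≈ 0.0673

— Configuration A (φ=-29.6°):
Solar declination: sin δ = sin ε · sin λ_s = sin 76.30° × sin 52.6° = 0.77181, so δ = +50.517°.
cos H₀ = −tan(-29.6°) tan(+50.517°) = 0.6896, H₀ = 0.8099 rad.
Bracket: H₀ sin φ sin δ + cos φ cos δ sin H₀ = 0.8099×-0.49394×0.77181 + 0.86949×0.63585×0.72424 = -0.308756 + 0.400407 = 0.091651.
Q̄ = (S₀/π) × [bracket] = (428/π) × 0.091651 = 12.486 W/m².
— Configuration B (φ=+52.7°):
cos H₀ = −tan(+52.7°) tan(+32.000°) = -0.8203, H₀ = 2.5327 rad.
Bracket: H₀ sin φ sin δ + cos φ cos δ sin H₀ = 2.5327×0.79547×0.52992 + 0.60599×0.84805×0.57199 = 1.067623 + 0.293951 = 1.361574.
Q̄ = (S₀/π) × [bracket] = (428/π) × 1.361574 = 185.50 W/m².
Ratio Q̄_A / Q̄_B = 12.486 / 185.50 = 0.06731.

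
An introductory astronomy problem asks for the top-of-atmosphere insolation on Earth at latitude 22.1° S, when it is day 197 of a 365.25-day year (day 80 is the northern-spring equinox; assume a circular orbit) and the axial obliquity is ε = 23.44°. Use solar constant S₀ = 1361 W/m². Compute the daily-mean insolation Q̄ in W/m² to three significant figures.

Q̄ ≈ 287 W/m²

Solar longitude: λ_s = 360° × (197 − 80)/365.25 = 115.318°.
sin δ = sin 23.44° × sin 115.318° = 0.35958, so δ = +21.074°.
cos H₀ = −tan(-22.1°) tan(+21.074°) = 0.1565, H₀ = 1.4137 rad.
Bracket: H₀ sin φ sin δ + cos φ cos δ sin H₀ = 1.4137×-0.37622×0.35958 + 0.92653×0.93311×0.98768 = -0.191247 + 0.853903 = 0.662656.
Q̄ = (S₀/π) × [bracket] = (1361/π) × 0.662656 = 287.1 W/m².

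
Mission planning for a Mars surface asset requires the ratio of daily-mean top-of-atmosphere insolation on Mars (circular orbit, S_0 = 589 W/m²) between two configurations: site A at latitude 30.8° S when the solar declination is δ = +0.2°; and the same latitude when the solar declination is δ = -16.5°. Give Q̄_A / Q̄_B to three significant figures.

Q̄_A / Q̄_B ≈ 0.804

— Configuration A (ϕ=-30.8°):
cos h₀ = −tan(-30.8°) tan(+0.200°) = 0.0021, h₀ = 1.5687 rad.
Bracket: h₀ sin ϕ sin δ + cos ϕ cos δ sin h₀ = 1.5687×-0.51204×0.00349 + 0.85896×0.99999×1.00000 = -0.002803 + 0.858951 = 0.856148.
Q̄ = (S_0/π) × [bracket] = (589/π) × 0.856148 = 160.51 W/m².
— Configuration B (ϕ=-30.8°):
cos h₀ = −tan(-30.8°) tan(-16.500°) = -0.1766, h₀ = 1.7483 rad.
Bracket: h₀ sin ϕ sin δ + cos ϕ cos δ sin h₀ = 1.7483×-0.51204×-0.28402 + 0.85896×0.95882×0.98429 = 0.254255 + 0.810649 = 1.064904.
Q̄ = (S_0/π) × [bracket] = (589/π) × 1.064904 = 199.65 W/m².
Ratio Q̄_A / Q̄_B = 160.51 / 199.65 = 0.8040.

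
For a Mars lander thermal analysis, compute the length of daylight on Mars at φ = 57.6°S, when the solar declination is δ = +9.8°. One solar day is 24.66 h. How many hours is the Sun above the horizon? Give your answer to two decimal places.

10.17 h

cos H₀ = −tan φ · tan δ = −tan(-57.6°) × tan(+9.800°) = 0.2722, so H₀ = 1.2951 rad = 74.21°.
Daylight = 2H₀/(2π) × 24.66 h = (1.2951/π) × 24.66 = 10.17 h.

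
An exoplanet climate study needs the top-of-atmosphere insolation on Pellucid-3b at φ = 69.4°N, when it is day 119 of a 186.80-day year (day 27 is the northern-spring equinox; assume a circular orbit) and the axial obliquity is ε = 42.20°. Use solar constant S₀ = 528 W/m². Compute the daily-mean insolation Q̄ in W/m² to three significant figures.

Q̄ ≈ 67.1 W/m²

Solar longitude: λ_s = 360° × (119 − 27)/186.80 = 177.302°.
sin δ = sin 42.20° × sin 177.302° = 0.03162, so δ = +1.812°.
cos H₀ = −tan(+69.4°) tan(+1.812°) = -0.0842, H₀ = 1.6551 rad.
Bracket: H₀ sin φ sin δ + cos φ cos δ sin H₀ = 1.6551×0.93606×0.03162 + 0.35184×0.99950×0.99645 = 0.048988 + 0.350416 = 0.399404.
Q̄ = (S₀/π) × [bracket] = (528/π) × 0.399404 = 67.13 W/m².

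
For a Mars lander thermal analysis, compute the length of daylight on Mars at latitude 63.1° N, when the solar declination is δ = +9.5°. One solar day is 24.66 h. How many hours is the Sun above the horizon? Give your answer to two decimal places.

cos h₀ = −tan ϕ · tan δ = −tan(+63.1°) × tan(+9.500°) = -0.3299, so h₀ = 1.9069 rad = 109.26°.
Daylight = 2h₀/(2π) × 24.66 h = (1.9069/π) × 24.66 = 14.97 h.

14.97 h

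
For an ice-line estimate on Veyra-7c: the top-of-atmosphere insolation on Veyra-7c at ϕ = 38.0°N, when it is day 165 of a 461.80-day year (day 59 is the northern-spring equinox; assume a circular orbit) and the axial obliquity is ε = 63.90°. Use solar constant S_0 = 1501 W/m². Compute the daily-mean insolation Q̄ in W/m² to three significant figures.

Q̄ ≈ 823 W/m²

Solar longitude: L_s = 360° × (165 − 59)/461.80 = 82.633°.
sin δ = sin 63.90° × sin 82.633° = 0.89061, so δ = +62.951°.
cos h₀ = −tan(+38.0°) tan(+62.951°) = -1.5301 ≤ −1 ⇒ polar day, h₀ = π.
Bracket: h₀ sin ϕ sin δ + cos ϕ cos δ sin h₀ = 3.1416×0.61566×0.89061 + 0.78801×0.45476×0.00000 = 1.722580 + 0.000000 = 1.722580.
Q̄ = (S_0/π) × [bracket] = (1501/π) × 1.722580 = 823.0 W/m².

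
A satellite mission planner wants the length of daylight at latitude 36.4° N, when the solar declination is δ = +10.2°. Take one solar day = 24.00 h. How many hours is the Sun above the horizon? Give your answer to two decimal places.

cos H₀ = −tan φ · tan δ = −tan(+36.4°) × tan(+10.200°) = -0.1327, so H₀ = 1.7038 rad = 97.62°.
Daylight = 2H₀/(2π) × 24.00 h = (1.7038/π) × 24.00 = 13.02 h.

13.02 h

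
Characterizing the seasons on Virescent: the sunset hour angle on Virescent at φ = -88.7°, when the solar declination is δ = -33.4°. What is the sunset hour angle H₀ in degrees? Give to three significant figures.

Sunrise equation: cos H₀ = −tan φ · tan δ = -29.0562 ≤ −1, so the host star never sets (polar day) and H₀ = π.

H₀ = 180°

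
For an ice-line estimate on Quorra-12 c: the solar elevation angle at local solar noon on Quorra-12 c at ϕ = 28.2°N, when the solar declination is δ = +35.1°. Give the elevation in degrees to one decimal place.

83.1°

At local noon the hour angle is zero, so the zenith angle equals |ϕ − δ| = |+28.2° − (+35.100°)| = 6.900°.
Elevation = 90° − 6.900° = 83.1°.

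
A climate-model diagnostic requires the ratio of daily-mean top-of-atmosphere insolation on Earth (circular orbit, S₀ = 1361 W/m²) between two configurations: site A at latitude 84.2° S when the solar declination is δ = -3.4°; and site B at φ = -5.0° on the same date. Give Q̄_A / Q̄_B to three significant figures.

Q̄_A / Q̄_B ≈ 0.211

— Configuration A (φ=-84.2°):
cos H₀ = −tan(-84.2°) tan(-3.400°) = -0.5849, H₀ = 2.1955 rad.
Bracket: H₀ sin φ sin δ + cos φ cos δ sin H₀ = 2.1955×-0.99488×-0.05931 + 0.10106×0.99824×0.81111 = 0.129548 + 0.081827 = 0.211375.
Q̄ = (S₀/π) × [bracket] = (1361/π) × 0.211375 = 91.572 W/m².
— Configuration B (φ=-5.0°):
cos H₀ = −tan(-5.0°) tan(-3.400°) = -0.0052, H₀ = 1.5760 rad.
Bracket: H₀ sin φ sin δ + cos φ cos δ sin H₀ = 1.5760×-0.08716×-0.05931 + 0.99619×0.99824×0.99999 = 0.008147 + 0.994427 = 1.002574.
Q̄ = (S₀/π) × [bracket] = (1361/π) × 1.002574 = 434.33 W/m².
Ratio Q̄_A / Q̄_B = 91.572 / 434.33 = 0.2108.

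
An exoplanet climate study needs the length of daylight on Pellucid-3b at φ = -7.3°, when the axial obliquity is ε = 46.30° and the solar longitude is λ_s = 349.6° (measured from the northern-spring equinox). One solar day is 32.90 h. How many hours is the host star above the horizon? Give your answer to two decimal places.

Solar declination: sin δ = sin ε · sin λ_s = sin 46.30° × sin 349.6° = -0.13051, so δ = -7.499°.
cos H₀ = −tan φ · tan δ = −tan(-7.3°) × tan(-7.499°) = -0.0169, so H₀ = 1.5877 rad = 90.97°.
Daylight = 2H₀/(2π) × 32.90 h = (1.5877/π) × 32.90 = 16.63 h.

16.63 h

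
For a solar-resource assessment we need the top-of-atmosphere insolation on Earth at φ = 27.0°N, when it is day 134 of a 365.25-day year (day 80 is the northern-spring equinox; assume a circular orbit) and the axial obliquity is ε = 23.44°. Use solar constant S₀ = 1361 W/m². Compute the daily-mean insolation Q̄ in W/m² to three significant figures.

Solar longitude: λ_s = 360° × (134 − 80)/365.25 = 53.224°.
sin δ = sin 23.44° × sin 53.224° = 0.31862, so δ = +18.580°.
cos H₀ = −tan(+27.0°) tan(+18.580°) = -0.1713, H₀ = 1.7429 rad.
Bracket: H₀ sin φ sin δ + cos φ cos δ sin H₀ = 1.7429×0.45399×0.31862 + 0.89101×0.94788×0.98522 = 0.252111 + 0.832088 = 1.084199.
Q̄ = (S₀/π) × [bracket] = (1361/π) × 1.084199 = 469.7 W/m².

Q̄ ≈ 470 W/m²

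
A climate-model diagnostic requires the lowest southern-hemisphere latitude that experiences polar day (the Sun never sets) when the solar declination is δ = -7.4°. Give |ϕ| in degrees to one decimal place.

Polar day requires cos h₀ = −tan ϕ tan δ ≤ −1, i.e. tan ϕ tan δ ≥ 1.
The boundary is |tan ϕ| · |tan δ| = 1, so |ϕ| = 90° − |δ| = 90° − 7.4° = 82.6° in the southern hemisphere.

|ϕ| = 82.6°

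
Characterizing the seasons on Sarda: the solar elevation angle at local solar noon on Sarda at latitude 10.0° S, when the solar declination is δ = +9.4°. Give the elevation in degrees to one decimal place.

At local noon the hour angle is zero, so the zenith angle equals |φ − δ| = |-10.0° − (+9.400°)| = 19.400°.
Elevation = 90° − 19.400° = 70.6°.

70.6°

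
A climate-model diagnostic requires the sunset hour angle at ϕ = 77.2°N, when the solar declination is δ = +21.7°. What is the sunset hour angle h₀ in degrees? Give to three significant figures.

h₀ = 180°

Sunrise equation: cos h₀ = −tan ϕ · tan δ = -1.7516 ≤ −1, so the Sun never sets (polar day) and h₀ = π.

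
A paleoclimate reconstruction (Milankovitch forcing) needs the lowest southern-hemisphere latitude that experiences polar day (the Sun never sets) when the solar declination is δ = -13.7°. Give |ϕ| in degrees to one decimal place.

|ϕ| = 76.3°

Polar day requires cos h₀ = −tan ϕ tan δ ≤ −1, i.e. tan ϕ tan δ ≥ 1.
The boundary is |tan ϕ| · |tan δ| = 1, so |ϕ| = 90° − |δ| = 90° − 13.7° = 76.3° in the southern hemisphere.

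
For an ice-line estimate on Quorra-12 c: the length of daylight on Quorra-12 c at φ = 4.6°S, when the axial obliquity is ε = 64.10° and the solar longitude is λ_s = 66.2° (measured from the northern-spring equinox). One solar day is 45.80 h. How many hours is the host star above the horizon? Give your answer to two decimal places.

21.20 h

Solar declination: sin δ = sin ε · sin λ_s = sin 64.10° × sin 66.2° = 0.82306, so δ = +55.392°.
cos H₀ = −tan φ · tan δ = −tan(-4.6°) × tan(+55.392°) = 0.1166, so H₀ = 1.4539 rad = 83.30°.
Daylight = 2H₀/(2π) × 45.80 h = (1.4539/π) × 45.80 = 21.20 h.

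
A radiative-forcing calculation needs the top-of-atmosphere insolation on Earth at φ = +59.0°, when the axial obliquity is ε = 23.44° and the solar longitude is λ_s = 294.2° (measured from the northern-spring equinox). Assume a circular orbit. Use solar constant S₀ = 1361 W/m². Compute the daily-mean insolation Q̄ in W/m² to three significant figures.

Solar declination: sin δ = sin ε · sin λ_s = sin 23.44° × sin 294.2° = -0.36283, so δ = -21.274°.
cos H₀ = −tan(+59.0°) tan(-21.274°) = 0.6480, H₀ = 0.8658 rad.
Bracket: H₀ sin φ sin δ + cos φ cos δ sin H₀ = 0.8658×0.85717×-0.36283 + 0.51504×0.93185×0.76163 = -0.269270 + 0.365537 = 0.096267.
Q̄ = (S₀/π) × [bracket] = (1361/π) × 0.096267 = 41.70 W/m².

Q̄ ≈ 41.7 W/m²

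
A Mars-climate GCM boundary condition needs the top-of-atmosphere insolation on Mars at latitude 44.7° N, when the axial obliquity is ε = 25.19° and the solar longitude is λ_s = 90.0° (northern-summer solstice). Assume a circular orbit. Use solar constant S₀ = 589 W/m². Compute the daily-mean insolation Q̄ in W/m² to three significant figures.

Q̄ ≈ 222 W/m²

Solar declination: sin δ = sin ε · sin λ_s = sin 25.19° × sin 90.0° = 0.42562, so δ = +25.190°.
cos H₀ = −tan(+44.7°) tan(+25.190°) = -0.4655, H₀ = 2.0549 rad.
Bracket: H₀ sin φ sin δ + cos φ cos δ sin H₀ = 2.0549×0.70339×0.42562 + 0.71080×0.90490×0.88507 = 0.615189 + 0.569280 = 1.184469.
Q̄ = (S₀/π) × [bracket] = (589/π) × 1.184469 = 222.1 W/m².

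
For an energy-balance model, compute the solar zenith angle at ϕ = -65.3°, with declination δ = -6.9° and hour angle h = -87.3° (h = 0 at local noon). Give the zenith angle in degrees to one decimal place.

cos θ_z = sin ϕ sin δ + cos ϕ cos δ cos h = 0.109145 + 0.019542 = 0.128687.
θ_z = arccos(0.128687) = 82.6°.

θ_z = 82.6°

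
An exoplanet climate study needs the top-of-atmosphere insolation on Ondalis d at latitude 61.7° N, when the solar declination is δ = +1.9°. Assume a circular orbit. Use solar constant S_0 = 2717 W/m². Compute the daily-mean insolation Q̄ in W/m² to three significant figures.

Q̄ ≈ 450 W/m²

cos h₀ = −tan(+61.7°) tan(+1.900°) = -0.0616, h₀ = 1.6324 rad.
Bracket: h₀ sin ϕ sin δ + cos ϕ cos δ sin h₀ = 1.6324×0.88048×0.03316 + 0.47409×0.99945×0.99810 = 0.047661 + 0.472929 = 0.520590.
Q̄ = (S_0/π) × [bracket] = (2717/π) × 0.520590 = 450.2 W/m².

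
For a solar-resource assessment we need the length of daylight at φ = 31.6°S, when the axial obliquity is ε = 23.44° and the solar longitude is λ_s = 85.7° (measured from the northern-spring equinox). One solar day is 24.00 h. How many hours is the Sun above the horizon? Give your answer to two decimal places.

9.94 h

Solar declination: sin δ = sin ε · sin λ_s = sin 23.44° × sin 85.7° = 0.39667, so δ = +23.370°.
cos H₀ = −tan φ · tan δ = −tan(-31.6°) × tan(+23.370°) = 0.2658, so H₀ = 1.3017 rad = 74.58°.
Daylight = 2H₀/(2π) × 24.00 h = (1.3017/π) × 24.00 = 9.94 h.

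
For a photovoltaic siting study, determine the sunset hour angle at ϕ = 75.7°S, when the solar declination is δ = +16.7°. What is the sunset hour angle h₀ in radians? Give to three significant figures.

h₀ = 0.00 rad

cos h₀ = −tan ϕ · tan δ = 1.1770 ≥ 1, so the Sun never rises (polar night) and h₀ = 0.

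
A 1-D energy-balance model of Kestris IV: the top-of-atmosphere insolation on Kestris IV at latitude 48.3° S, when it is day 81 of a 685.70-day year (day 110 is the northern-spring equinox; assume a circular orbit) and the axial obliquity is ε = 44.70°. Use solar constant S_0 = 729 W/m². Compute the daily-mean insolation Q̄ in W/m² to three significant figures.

Q̄ ≈ 205 W/m²

Solar longitude: L_s = 360° × (81 − 110)/685.70 = -15.225°, i.e. -15.225° + 360° = 344.775°.
sin δ = sin 44.70° × sin 344.775° = -0.18472, so δ = -10.645°.
cos h₀ = −tan(-48.3°) tan(-10.645°) = -0.2110, h₀ = 1.7834 rad.
Bracket: h₀ sin ϕ sin δ + cos ϕ cos δ sin h₀ = 1.7834×-0.74664×-0.18472 + 0.66523×0.98279×0.97750 = 0.245965 + 0.639071 = 0.885036.
Q̄ = (S_0/π) × [bracket] = (729/π) × 0.885036 = 205.4 W/m².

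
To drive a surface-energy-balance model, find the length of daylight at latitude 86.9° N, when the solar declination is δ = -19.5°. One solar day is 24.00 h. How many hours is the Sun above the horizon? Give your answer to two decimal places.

0.00 h

cos h₀ = −tan ϕ · tan δ = 6.5386 ≥ 1, so the Sun never rises (polar night) and h₀ = 0.
Daylight = 2h₀/(2π) × 24.00 h = (0.0000/π) × 24.00 = 0.00 h.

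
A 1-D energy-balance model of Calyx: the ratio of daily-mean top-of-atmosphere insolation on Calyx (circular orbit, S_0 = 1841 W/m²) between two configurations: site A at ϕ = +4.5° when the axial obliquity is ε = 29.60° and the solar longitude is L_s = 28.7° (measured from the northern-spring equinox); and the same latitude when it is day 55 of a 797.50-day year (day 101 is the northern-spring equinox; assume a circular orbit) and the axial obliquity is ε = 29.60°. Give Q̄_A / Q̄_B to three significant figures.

Q̄_A / Q̄_B ≈ 1.04

— Configuration A (ϕ=+4.5°):
Solar declination: sin δ = sin ε · sin L_s = sin 29.60° × sin 28.7° = 0.23720, so δ = +13.721°.
cos h₀ = −tan(+4.5°) tan(+13.721°) = -0.0192, h₀ = 1.5900 rad.
Bracket: h₀ sin ϕ sin δ + cos ϕ cos δ sin h₀ = 1.5900×0.07846×0.23720 + 0.99692×0.97146×0.99982 = 0.029591 + 0.968294 = 0.997885.
Q̄ = (S_0/π) × [bracket] = (1841/π) × 0.997885 = 584.77 W/m².
— Configuration B (ϕ=+4.5°):
Solar longitude: L_s = 360° × (55 − 101)/797.50 = -20.765°, i.e. -20.765° + 360° = 339.235°.
sin δ = sin 29.60° × sin 339.235° = -0.17512, so δ = -10.086°.
cos h₀ = −tan(+4.5°) tan(-10.086°) = 0.0140, h₀ = 1.5568 rad.
Bracket: h₀ sin ϕ sin δ + cos ϕ cos δ sin h₀ = 1.5568×0.07846×-0.17512 + 0.99692×0.98455×0.99990 = -0.021390 + 0.981419 = 0.960029.
Q̄ = (S_0/π) × [bracket] = (1841/π) × 0.960029 = 562.59 W/m².
Ratio Q̄_A / Q̄_B = 584.77 / 562.59 = 1.039.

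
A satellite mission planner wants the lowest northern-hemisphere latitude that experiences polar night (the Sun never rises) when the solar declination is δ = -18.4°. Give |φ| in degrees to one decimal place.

Polar night requires cos H₀ = −tan φ tan δ ≥ 1, i.e. tan φ tan δ ≤ −1.
The boundary is |tan φ| · |tan δ| = 1, so |φ| = 90° − |δ| = 90° − 18.4° = 71.6° in the northern hemisphere.

|φ| = 71.6°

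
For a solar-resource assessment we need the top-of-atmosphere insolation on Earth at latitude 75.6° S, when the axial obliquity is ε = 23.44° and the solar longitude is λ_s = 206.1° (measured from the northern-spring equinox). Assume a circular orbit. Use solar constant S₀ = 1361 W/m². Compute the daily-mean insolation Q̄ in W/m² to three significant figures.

Q̄ ≈ 248 W/m²

Solar declination: sin δ = sin ε · sin λ_s = sin 23.44° × sin 206.1° = -0.17500, so δ = -10.079°.
cos H₀ = −tan(-75.6°) tan(-10.079°) = -0.6923, H₀ = 2.3354 rad.
Bracket: H₀ sin φ sin δ + cos φ cos δ sin H₀ = 2.3354×-0.96858×-0.17500 + 0.24869×0.98457×0.72163 = 0.395854 + 0.176693 = 0.572547.
Q̄ = (S₀/π) × [bracket] = (1361/π) × 0.572547 = 248.0 W/m².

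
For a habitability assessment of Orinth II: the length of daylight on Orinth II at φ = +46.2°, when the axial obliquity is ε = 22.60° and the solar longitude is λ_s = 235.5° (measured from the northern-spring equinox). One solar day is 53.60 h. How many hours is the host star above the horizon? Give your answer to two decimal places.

20.73 h

Solar declination: sin δ = sin ε · sin λ_s = sin 22.60° × sin 235.5° = -0.31671, so δ = -18.464°.
cos H₀ = −tan φ · tan δ = −tan(+46.2°) × tan(-18.464°) = 0.3482, so H₀ = 1.2152 rad = 69.62°.
Daylight = 2H₀/(2π) × 53.60 h = (1.2152/π) × 53.60 = 20.73 h.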